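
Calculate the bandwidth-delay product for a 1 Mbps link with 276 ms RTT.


BDP = bandwidth * RTT
= 1 Mbps * 276 ms
= 1 * 1e6 * 276 / 1000 bits
= 276000 bits
= 34500 bytes
= 33.6914 KB
BDP = 276000 bits (34500 bytes)


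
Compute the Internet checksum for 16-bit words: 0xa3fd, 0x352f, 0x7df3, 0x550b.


Sum all words (with carry folding):
+ 0xa3fd = 0xa3fd
+ 0x352f = 0xd92c
+ 0x7df3 = 0x5720
+ 0x550b = 0xac2b
One's complement: ~0xac2b
Checksum = 0x53d4


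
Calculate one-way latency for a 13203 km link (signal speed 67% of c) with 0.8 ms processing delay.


Speed = 0.67 * 3e5 km/s = 201000 km/s
Propagation delay = 13203 / 201000 = 0.0657 s = 65.6866 ms
Processing delay = 0.8 ms
Total one-way latency = 66.4866 ms


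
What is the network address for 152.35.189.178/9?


IP:   10011000.00100011.10111101.10110010
Mask: 11111111.10000000.00000000.00000000
AND operation:
Net:  10011000.00000000.00000000.00000000
Network: 152.0.0.0/9


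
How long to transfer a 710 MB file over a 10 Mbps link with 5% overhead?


Effective throughput = 10 * (1 - 5/100) = 9.5 Mbps
File size in Mb = 710 * 8 = 5680 Mb
Time = 5680 / 9.5
Time = 597.8947 seconds


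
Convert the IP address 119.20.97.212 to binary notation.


119 = 01110111
20 = 00010100
97 = 01100001
212 = 11010100
Binary: 01110111.00010100.01100001.11010100


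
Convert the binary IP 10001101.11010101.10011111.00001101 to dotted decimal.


10001101 = 141
11010101 = 213
10011111 = 159
00001101 = 13
IP: 141.213.159.13


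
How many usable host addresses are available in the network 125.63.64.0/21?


Host bits = 32 - 21 = 11
Total addresses = 2^11 = 2048
Usable = total - 2 (network and broadcast)
Usable hosts: 2046


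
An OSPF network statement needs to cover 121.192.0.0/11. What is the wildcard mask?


Subnet mask: 255.224.0.0
Wildcard = 255.255.255.255 - subnet mask
255 - 255 = 0
255 - 224 = 31
255 - 0 = 255
255 - 0 = 255
Wildcard: 0.31.255.255


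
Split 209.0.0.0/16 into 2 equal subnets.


New prefix = 16 + 1 = 17
Each subnet has 32768 addresses
  209.0.0.0/17
  209.0.128.0/17
Subnets: 209.0.0.0/17, 209.0.128.0/17


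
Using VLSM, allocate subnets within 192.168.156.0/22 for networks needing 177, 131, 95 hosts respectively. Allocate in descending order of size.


177 hosts -> /24 (254 usable): 192.168.156.0/24
131 hosts -> /24 (254 usable): 192.168.157.0/24
95 hosts -> /25 (126 usable): 192.168.158.0/25
Allocation: 192.168.156.0/24 (177 hosts, 254 usable); 192.168.157.0/24 (131 hosts, 254 usable); 192.168.158.0/25 (95 hosts, 126 usable)


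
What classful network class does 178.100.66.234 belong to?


First octet: 178
Binary: 10110010
10xxxxxx -> Class B (128-191)
Class B, default mask 255.255.0.0 (/16)


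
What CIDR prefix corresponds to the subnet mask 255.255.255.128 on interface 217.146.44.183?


Binary: 11111111.11111111.11111111.10000000
Count leading 1s
Prefix: /25


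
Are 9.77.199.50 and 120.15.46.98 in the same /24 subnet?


Mask: 255.255.255.0
9.77.199.50 AND mask = 9.77.199.0
120.15.46.98 AND mask = 120.15.46.0
No, different subnets (9.77.199.0 vs 120.15.46.0)


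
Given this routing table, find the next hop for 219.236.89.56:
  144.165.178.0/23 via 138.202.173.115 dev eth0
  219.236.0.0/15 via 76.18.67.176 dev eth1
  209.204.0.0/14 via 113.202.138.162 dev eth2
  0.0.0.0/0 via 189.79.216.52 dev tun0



Longest prefix match for 219.236.89.56:
  /23 144.165.178.0: no
  /15 219.236.0.0: MATCH
  /14 209.204.0.0: no
  /0 0.0.0.0: MATCH
Selected: next-hop 76.18.67.176 via eth1 (matched /15)


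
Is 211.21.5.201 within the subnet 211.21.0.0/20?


Subnet network: 211.21.0.0
Test IP AND mask: 211.21.0.0
Yes, 211.21.5.201 is in 211.21.0.0/20


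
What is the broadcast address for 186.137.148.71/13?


Network: 186.136.0.0/13
Host bits = 19
Set all host bits to 1:
Broadcast: 186.143.255.255


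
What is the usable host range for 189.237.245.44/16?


Network: 189.237.0.0
Broadcast: 189.237.255.255
First usable = network + 1
Last usable = broadcast - 1
Range: 189.237.0.1 to 189.237.255.254


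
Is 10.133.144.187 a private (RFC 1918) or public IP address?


RFC 1918 private ranges:
  10.0.0.0/8 (10.0.0.0 - 10.255.255.255)
  172.16.0.0/12 (172.16.0.0 - 172.31.255.255)
  192.168.0.0/16 (192.168.0.0 - 192.168.255.255)
Private (in 10.0.0.0/8)


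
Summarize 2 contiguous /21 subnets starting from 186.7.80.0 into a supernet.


Original prefix: /21
Number of subnets: 2 = 2^1
New prefix = 21 - 1 = 20
Supernet: 186.7.80.0/20


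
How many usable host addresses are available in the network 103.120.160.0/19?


Host bits = 32 - 19 = 13
Total addresses = 2^13 = 8192
Usable = total - 2 (network and broadcast)
Usable hosts: 8190


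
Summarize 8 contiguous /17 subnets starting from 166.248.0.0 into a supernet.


Original prefix: /17
Number of subnets: 8 = 2^3
New prefix = 17 - 3 = 14
Supernet: 166.248.0.0/14


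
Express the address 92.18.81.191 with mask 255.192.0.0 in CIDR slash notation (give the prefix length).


Binary: 11111111.11000000.00000000.00000000
Count leading 1s
Prefix: /10


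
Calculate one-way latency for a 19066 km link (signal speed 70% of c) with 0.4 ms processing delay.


Speed = 0.7 * 3e5 km/s = 210000 km/s
Propagation delay = 19066 / 210000 = 0.0908 s = 90.7905 ms
Processing delay = 0.4 ms
Total one-way latency = 91.1905 ms


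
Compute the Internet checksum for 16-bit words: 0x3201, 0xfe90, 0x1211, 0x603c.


Sum all words (with carry folding):
+ 0x3201 = 0x3201
+ 0xfe90 = 0x3092
+ 0x1211 = 0x42a3
+ 0x603c = 0xa2df
One's complement: ~0xa2df
Checksum = 0x5d20


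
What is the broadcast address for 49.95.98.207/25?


Network: 49.95.98.128/25
Host bits = 7
Set all host bits to 1:
Broadcast: 49.95.98.255


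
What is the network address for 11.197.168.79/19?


IP:   00001011.11000101.10101000.01001111
Mask: 11111111.11111111.11100000.00000000
AND operation:
Net:  00001011.11000101.10100000.00000000
Network: 11.197.160.0/19


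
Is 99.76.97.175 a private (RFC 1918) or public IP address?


RFC 1918 private ranges:
  10.0.0.0/8 (10.0.0.0 - 10.255.255.255)
  172.16.0.0/12 (172.16.0.0 - 172.31.255.255)
  192.168.0.0/16 (192.168.0.0 - 192.168.255.255)
Public (not in any RFC 1918 range)


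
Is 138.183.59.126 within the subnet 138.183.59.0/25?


Subnet network: 138.183.59.0
Test IP AND mask: 138.183.59.0
Yes, 138.183.59.126 is in 138.183.59.0/25


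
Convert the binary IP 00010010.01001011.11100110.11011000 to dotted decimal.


00010010 = 18
01001011 = 75
11100110 = 230
11011000 = 216
IP: 18.75.230.216


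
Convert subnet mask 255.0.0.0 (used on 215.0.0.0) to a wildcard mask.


Subnet mask: 255.0.0.0
Wildcard = 255.255.255.255 - subnet mask
255 - 255 = 0
255 - 0 = 255
255 - 0 = 255
255 - 0 = 255
Wildcard: 0.255.255.255


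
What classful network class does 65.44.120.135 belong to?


First octet: 65
Binary: 01000001
0xxxxxxx -> Class A (1-126)
Class A, default mask 255.0.0.0 (/8)


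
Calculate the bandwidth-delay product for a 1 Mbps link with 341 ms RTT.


BDP = bandwidth * RTT
= 1 Mbps * 341 ms
= 1 * 1e6 * 341 / 1000 bits
= 341000 bits
= 42625 bytes
= 41.626 KB
BDP = 341000 bits (42625 bytes)


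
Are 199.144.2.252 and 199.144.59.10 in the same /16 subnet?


Mask: 255.255.0.0
199.144.2.252 AND mask = 199.144.0.0
199.144.59.10 AND mask = 199.144.0.0
Yes, same subnet (199.144.0.0)


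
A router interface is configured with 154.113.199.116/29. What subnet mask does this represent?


/29 means 29 network bits, 3 host bits
Binary: 11111111111111111111111111111000
Mask: 255.255.255.248


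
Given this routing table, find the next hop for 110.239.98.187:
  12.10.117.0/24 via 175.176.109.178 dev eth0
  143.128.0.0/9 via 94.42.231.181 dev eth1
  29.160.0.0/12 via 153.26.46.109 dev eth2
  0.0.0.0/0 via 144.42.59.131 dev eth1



Longest prefix match for 110.239.98.187:
  /24 12.10.117.0: no
  /9 143.128.0.0: no
  /12 29.160.0.0: no
  /0 0.0.0.0: MATCH
Selected: next-hop 144.42.59.131 via eth1 (matched /0)


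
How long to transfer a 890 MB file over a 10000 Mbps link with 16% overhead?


Effective throughput = 10000 * (1 - 16/100) = 8400 Mbps
File size in Mb = 890 * 8 = 7120 Mb
Time = 7120 / 8400
Time = 0.8476 seconds


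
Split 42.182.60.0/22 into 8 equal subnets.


New prefix = 22 + 3 = 25
Each subnet has 128 addresses
  42.182.60.0/25
  42.182.60.128/25
  42.182.61.0/25
  42.182.61.128/25
  42.182.62.0/25
  42.182.62.128/25
  42.182.63.0/25
  42.182.63.128/25
Subnets: 42.182.60.0/25, 42.182.60.128/25, 42.182.61.0/25, 42.182.61.128/25, 42.182.62.0/25, 42.182.62.128/25, 42.182.63.0/25, 42.182.63.128/25


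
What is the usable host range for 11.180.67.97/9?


Network: 11.128.0.0
Broadcast: 11.255.255.255
First usable = network + 1
Last usable = broadcast - 1
Range: 11.128.0.1 to 11.255.255.254


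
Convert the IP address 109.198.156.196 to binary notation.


109 = 01101101
198 = 11000110
156 = 10011100
196 = 11000100
Binary: 01101101.11000110.10011100.11000100


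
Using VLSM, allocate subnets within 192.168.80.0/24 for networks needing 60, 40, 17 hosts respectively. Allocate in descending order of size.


60 hosts -> /26 (62 usable): 192.168.80.0/26
40 hosts -> /26 (62 usable): 192.168.80.64/26
17 hosts -> /27 (30 usable): 192.168.80.128/27
Allocation: 192.168.80.0/26 (60 hosts, 62 usable); 192.168.80.64/26 (40 hosts, 62 usable); 192.168.80.128/27 (17 hosts, 30 usable)


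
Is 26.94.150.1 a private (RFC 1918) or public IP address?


RFC 1918 private ranges:
  10.0.0.0/8 (10.0.0.0 - 10.255.255.255)
  172.16.0.0/12 (172.16.0.0 - 172.31.255.255)
  192.168.0.0/16 (192.168.0.0 - 192.168.255.255)
Public (not in any RFC 1918 range)


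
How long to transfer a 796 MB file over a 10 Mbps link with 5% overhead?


Effective throughput = 10 * (1 - 5/100) = 9.5 Mbps
File size in Mb = 796 * 8 = 6368 Mb
Time = 6368 / 9.5
Time = 670.3158 seconds


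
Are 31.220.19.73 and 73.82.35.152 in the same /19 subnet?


Mask: 255.255.224.0
31.220.19.73 AND mask = 31.220.0.0
73.82.35.152 AND mask = 73.82.32.0
No, different subnets (31.220.0.0 vs 73.82.32.0)


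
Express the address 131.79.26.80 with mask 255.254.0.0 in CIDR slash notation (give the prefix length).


Binary: 11111111.11111110.00000000.00000000
Count leading 1s
Prefix: /15


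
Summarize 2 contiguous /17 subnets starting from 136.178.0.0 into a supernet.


Original prefix: /17
Number of subnets: 2 = 2^1
New prefix = 17 - 1 = 16
Supernet: 136.178.0.0/16


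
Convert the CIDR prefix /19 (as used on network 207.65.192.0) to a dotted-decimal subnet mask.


/19 means 19 network bits, 13 host bits
Binary: 11111111111111111110000000000000
Mask: 255.255.224.0


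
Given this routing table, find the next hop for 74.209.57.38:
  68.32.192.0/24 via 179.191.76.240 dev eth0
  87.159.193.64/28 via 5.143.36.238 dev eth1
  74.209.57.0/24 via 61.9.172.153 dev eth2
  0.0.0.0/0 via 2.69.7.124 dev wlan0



Longest prefix match for 74.209.57.38:
  /24 68.32.192.0: no
  /28 87.159.193.64: no
  /24 74.209.57.0: MATCH
  /0 0.0.0.0: MATCH
Selected: next-hop 61.9.172.153 via eth2 (matched /24)


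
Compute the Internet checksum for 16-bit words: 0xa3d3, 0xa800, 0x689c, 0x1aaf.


Sum all words (with carry folding):
+ 0xa3d3 = 0xa3d3
+ 0xa800 = 0x4bd4
+ 0x689c = 0xb470
+ 0x1aaf = 0xcf1f
One's complement: ~0xcf1f
Checksum = 0x30e0


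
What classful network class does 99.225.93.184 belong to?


First octet: 99
Binary: 01100011
0xxxxxxx -> Class A (1-126)
Class A, default mask 255.0.0.0 (/8)


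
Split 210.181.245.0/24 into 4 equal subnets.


New prefix = 24 + 2 = 26
Each subnet has 64 addresses
  210.181.245.0/26
  210.181.245.64/26
  210.181.245.128/26
  210.181.245.192/26
Subnets: 210.181.245.0/26, 210.181.245.64/26, 210.181.245.128/26, 210.181.245.192/26


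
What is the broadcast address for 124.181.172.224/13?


Network: 124.176.0.0/13
Host bits = 19
Set all host bits to 1:
Broadcast: 124.183.255.255


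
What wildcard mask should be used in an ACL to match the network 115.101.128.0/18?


Subnet mask: 255.255.192.0
Wildcard = 255.255.255.255 - subnet mask
255 - 255 = 0
255 - 255 = 0
255 - 192 = 63
255 - 0 = 255
Wildcard: 0.0.63.255


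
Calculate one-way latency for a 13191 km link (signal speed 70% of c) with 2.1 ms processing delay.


Speed = 0.7 * 3e5 km/s = 210000 km/s
Propagation delay = 13191 / 210000 = 0.0628 s = 62.8143 ms
Processing delay = 2.1 ms
Total one-way latency = 64.9143 ms


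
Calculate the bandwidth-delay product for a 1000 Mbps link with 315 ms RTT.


BDP = bandwidth * RTT
= 1000 Mbps * 315 ms
= 1000 * 1e6 * 315 / 1000 bits
= 315000000 bits
= 39375000 bytes
= 38452.1484 KB
BDP = 315000000 bits (39375000 bytes)


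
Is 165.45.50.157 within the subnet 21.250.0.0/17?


Subnet network: 21.250.0.0
Test IP AND mask: 165.45.0.0
No, 165.45.50.157 is not in 21.250.0.0/17


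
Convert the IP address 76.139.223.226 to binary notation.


76 = 01001100
139 = 10001011
223 = 11011111
226 = 11100010
Binary: 01001100.10001011.11011111.11100010


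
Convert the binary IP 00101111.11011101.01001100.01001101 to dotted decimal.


00101111 = 47
11011101 = 221
01001100 = 76
01001101 = 77
IP: 47.221.76.77


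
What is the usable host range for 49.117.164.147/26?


Network: 49.117.164.128
Broadcast: 49.117.164.191
First usable = network + 1
Last usable = broadcast - 1
Range: 49.117.164.129 to 49.117.164.190


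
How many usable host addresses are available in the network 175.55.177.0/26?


Host bits = 32 - 26 = 6
Total addresses = 2^6 = 64
Usable = total - 2 (network and broadcast)
Usable hosts: 62


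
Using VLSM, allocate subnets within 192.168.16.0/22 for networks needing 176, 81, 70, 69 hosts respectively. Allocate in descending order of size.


176 hosts -> /24 (254 usable): 192.168.16.0/24
81 hosts -> /25 (126 usable): 192.168.17.0/25
70 hosts -> /25 (126 usable): 192.168.17.128/25
69 hosts -> /25 (126 usable): 192.168.18.0/25
Allocation: 192.168.16.0/24 (176 hosts, 254 usable); 192.168.17.0/25 (81 hosts, 126 usable); 192.168.17.128/25 (70 hosts, 126 usable); 192.168.18.0/25 (69 hosts, 126 usable)


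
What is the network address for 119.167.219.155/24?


IP:   01110111.10100111.11011011.10011011
Mask: 11111111.11111111.11111111.00000000
AND operation:
Net:  01110111.10100111.11011011.00000000
Network: 119.167.219.0/24


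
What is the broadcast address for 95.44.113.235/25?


Network: 95.44.113.128/25
Host bits = 7
Set all host bits to 1:
Broadcast: 95.44.113.255


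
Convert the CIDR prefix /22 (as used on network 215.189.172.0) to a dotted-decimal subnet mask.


/22 means 22 network bits, 10 host bits
Binary: 11111111111111111111110000000000
Mask: 255.255.252.0


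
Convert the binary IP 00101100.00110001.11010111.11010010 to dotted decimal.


00101100 = 44
00110001 = 49
11010111 = 215
11010010 = 210
IP: 44.49.215.210


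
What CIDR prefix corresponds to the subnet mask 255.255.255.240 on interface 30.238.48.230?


Binary: 11111111.11111111.11111111.11110000
Count leading 1s
Prefix: /28


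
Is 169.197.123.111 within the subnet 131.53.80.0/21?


Subnet network: 131.53.80.0
Test IP AND mask: 169.197.120.0
No, 169.197.123.111 is not in 131.53.80.0/21


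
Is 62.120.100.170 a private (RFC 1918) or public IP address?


RFC 1918 private ranges:
  10.0.0.0/8 (10.0.0.0 - 10.255.255.255)
  172.16.0.0/12 (172.16.0.0 - 172.31.255.255)
  192.168.0.0/16 (192.168.0.0 - 192.168.255.255)
Public (not in any RFC 1918 range)


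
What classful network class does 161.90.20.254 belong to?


First octet: 161
Binary: 10100001
10xxxxxx -> Class B (128-191)
Class B, default mask 255.255.0.0 (/16)


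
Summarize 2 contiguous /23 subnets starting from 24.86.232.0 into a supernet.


Original prefix: /23
Number of subnets: 2 = 2^1
New prefix = 23 - 1 = 22
Supernet: 24.86.232.0/22


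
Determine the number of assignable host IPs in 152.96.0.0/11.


Host bits = 32 - 11 = 21
Total addresses = 2^21 = 2097152
Usable = total - 2 (network and broadcast)
Usable hosts: 2097150


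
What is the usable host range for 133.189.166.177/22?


Network: 133.189.164.0
Broadcast: 133.189.167.255
First usable = network + 1
Last usable = broadcast - 1
Range: 133.189.164.1 to 133.189.167.254


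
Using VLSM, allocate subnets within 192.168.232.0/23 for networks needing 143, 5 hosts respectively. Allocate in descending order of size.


143 hosts -> /24 (254 usable): 192.168.232.0/24
5 hosts -> /29 (6 usable): 192.168.233.0/29
Allocation: 192.168.232.0/24 (143 hosts, 254 usable); 192.168.233.0/29 (5 hosts, 6 usable)


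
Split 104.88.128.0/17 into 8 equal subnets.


New prefix = 17 + 3 = 20
Each subnet has 4096 addresses
  104.88.128.0/20
  104.88.144.0/20
  104.88.160.0/20
  104.88.176.0/20
  104.88.192.0/20
  104.88.208.0/20
  104.88.224.0/20
  104.88.240.0/20
Subnets: 104.88.128.0/20, 104.88.144.0/20, 104.88.160.0/20, 104.88.176.0/20, 104.88.192.0/20, 104.88.208.0/20, 104.88.224.0/20, 104.88.240.0/20


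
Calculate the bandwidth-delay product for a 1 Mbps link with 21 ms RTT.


BDP = bandwidth * RTT
= 1 Mbps * 21 ms
= 1 * 1e6 * 21 / 1000 bits
= 21000 bits
= 2625 bytes
= 2.5635 KB
BDP = 21000 bits (2625 bytes)


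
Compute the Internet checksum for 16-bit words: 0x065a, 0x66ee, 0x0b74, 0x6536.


Sum all words (with carry folding):
+ 0x065a = 0x065a
+ 0x66ee = 0x6d48
+ 0x0b74 = 0x78bc
+ 0x6536 = 0xddf2
One's complement: ~0xddf2
Checksum = 0x220d


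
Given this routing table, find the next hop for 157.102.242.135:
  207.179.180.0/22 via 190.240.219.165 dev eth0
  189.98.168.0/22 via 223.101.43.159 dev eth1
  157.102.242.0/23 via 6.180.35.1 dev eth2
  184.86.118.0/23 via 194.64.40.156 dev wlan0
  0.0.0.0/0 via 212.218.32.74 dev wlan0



Longest prefix match for 157.102.242.135:
  /22 207.179.180.0: no
  /22 189.98.168.0: no
  /23 157.102.242.0: MATCH
  /23 184.86.118.0: no
  /0 0.0.0.0: MATCH
Selected: next-hop 6.180.35.1 via eth2 (matched /23)


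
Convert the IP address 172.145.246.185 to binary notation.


172 = 10101100
145 = 10010001
246 = 11110110
185 = 10111001
Binary: 10101100.10010001.11110110.10111001


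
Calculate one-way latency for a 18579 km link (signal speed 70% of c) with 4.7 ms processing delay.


Speed = 0.7 * 3e5 km/s = 210000 km/s
Propagation delay = 18579 / 210000 = 0.0885 s = 88.4714 ms
Processing delay = 4.7 ms
Total one-way latency = 93.1714 ms


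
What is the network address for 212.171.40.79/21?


IP:   11010100.10101011.00101000.01001111
Mask: 11111111.11111111.11111000.00000000
AND operation:
Net:  11010100.10101011.00101000.00000000
Network: 212.171.40.0/21


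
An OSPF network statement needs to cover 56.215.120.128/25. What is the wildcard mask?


Subnet mask: 255.255.255.128
Wildcard = 255.255.255.255 - subnet mask
255 - 255 = 0
255 - 255 = 0
255 - 255 = 0
255 - 128 = 127
Wildcard: 0.0.0.127


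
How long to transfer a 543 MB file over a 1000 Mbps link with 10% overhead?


Effective throughput = 1000 * (1 - 10/100) = 900 Mbps
File size in Mb = 543 * 8 = 4344 Mb
Time = 4344 / 900
Time = 4.8267 seconds


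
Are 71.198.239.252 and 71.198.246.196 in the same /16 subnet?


Mask: 255.255.0.0
71.198.239.252 AND mask = 71.198.0.0
71.198.246.196 AND mask = 71.198.0.0
Yes, same subnet (71.198.0.0)


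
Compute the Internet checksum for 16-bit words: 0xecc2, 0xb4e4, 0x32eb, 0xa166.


Sum all words (with carry folding):
+ 0xecc2 = 0xecc2
+ 0xb4e4 = 0xa1a7
+ 0x32eb = 0xd492
+ 0xa166 = 0x75f9
One's complement: ~0x75f9
Checksum = 0x8a06


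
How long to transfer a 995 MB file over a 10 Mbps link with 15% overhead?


Effective throughput = 10 * (1 - 15/100) = 8.5 Mbps
File size in Mb = 995 * 8 = 7960 Mb
Time = 7960 / 8.5
Time = 936.4706 seconds


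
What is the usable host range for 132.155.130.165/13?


Network: 132.152.0.0
Broadcast: 132.159.255.255
First usable = network + 1
Last usable = broadcast - 1
Range: 132.152.0.1 to 132.159.255.254


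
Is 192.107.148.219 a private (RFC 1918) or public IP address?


RFC 1918 private ranges:
  10.0.0.0/8 (10.0.0.0 - 10.255.255.255)
  172.16.0.0/12 (172.16.0.0 - 172.31.255.255)
  192.168.0.0/16 (192.168.0.0 - 192.168.255.255)
Public (not in any RFC 1918 range)


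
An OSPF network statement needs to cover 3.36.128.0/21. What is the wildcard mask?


Subnet mask: 255.255.248.0
Wildcard = 255.255.255.255 - subnet mask
255 - 255 = 0
255 - 255 = 0
255 - 248 = 7
255 - 0 = 255
Wildcard: 0.0.7.255


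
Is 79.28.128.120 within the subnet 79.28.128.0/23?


Subnet network: 79.28.128.0
Test IP AND mask: 79.28.128.0
Yes, 79.28.128.120 is in 79.28.128.0/23


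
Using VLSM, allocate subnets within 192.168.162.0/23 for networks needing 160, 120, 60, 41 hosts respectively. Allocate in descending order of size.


160 hosts -> /24 (254 usable): 192.168.162.0/24
120 hosts -> /25 (126 usable): 192.168.163.0/25
60 hosts -> /26 (62 usable): 192.168.163.128/26
41 hosts -> /26 (62 usable): 192.168.163.192/26
Allocation: 192.168.162.0/24 (160 hosts, 254 usable); 192.168.163.0/25 (120 hosts, 126 usable); 192.168.163.128/26 (60 hosts, 62 usable); 192.168.163.192/26 (41 hosts, 62 usable)


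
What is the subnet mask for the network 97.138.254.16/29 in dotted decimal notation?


/29 means 29 network bits, 3 host bits
Binary: 11111111111111111111111111111000
Mask: 255.255.255.248


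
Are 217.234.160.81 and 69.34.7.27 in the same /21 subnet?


Mask: 255.255.248.0
217.234.160.81 AND mask = 217.234.160.0
69.34.7.27 AND mask = 69.34.0.0
No, different subnets (217.234.160.0 vs 69.34.0.0)


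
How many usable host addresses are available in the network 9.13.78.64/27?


Host bits = 32 - 27 = 5
Total addresses = 2^5 = 32
Usable = total - 2 (network and broadcast)
Usable hosts: 30


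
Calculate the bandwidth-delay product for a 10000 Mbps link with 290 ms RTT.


BDP = bandwidth * RTT
= 10000 Mbps * 290 ms
= 10000 * 1e6 * 290 / 1000 bits
= 2900000000 bits
= 362500000 bytes
= 354003.9062 KB
BDP = 2900000000 bits (362500000 bytes)


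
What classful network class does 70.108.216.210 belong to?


First octet: 70
Binary: 01000110
0xxxxxxx -> Class A (1-126)
Class A, default mask 255.0.0.0 (/8)


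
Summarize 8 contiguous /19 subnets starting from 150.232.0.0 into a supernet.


Original prefix: /19
Number of subnets: 8 = 2^3
New prefix = 19 - 3 = 16
Supernet: 150.232.0.0/16


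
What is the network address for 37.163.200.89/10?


IP:   00100101.10100011.11001000.01011001
Mask: 11111111.11000000.00000000.00000000
AND operation:
Net:  00100101.10000000.00000000.00000000
Network: 37.128.0.0/10


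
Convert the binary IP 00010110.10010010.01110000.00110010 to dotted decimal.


00010110 = 22
10010010 = 146
01110000 = 112
00110010 = 50
IP: 22.146.112.50


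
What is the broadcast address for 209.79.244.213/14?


Network: 209.76.0.0/14
Host bits = 18
Set all host bits to 1:
Broadcast: 209.79.255.255


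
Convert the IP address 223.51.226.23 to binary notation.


223 = 11011111
51 = 00110011
226 = 11100010
23 = 00010111
Binary: 11011111.00110011.11100010.00010111


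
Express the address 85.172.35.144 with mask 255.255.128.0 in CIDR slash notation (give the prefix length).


Binary: 11111111.11111111.10000000.00000000
Count leading 1s
Prefix: /17


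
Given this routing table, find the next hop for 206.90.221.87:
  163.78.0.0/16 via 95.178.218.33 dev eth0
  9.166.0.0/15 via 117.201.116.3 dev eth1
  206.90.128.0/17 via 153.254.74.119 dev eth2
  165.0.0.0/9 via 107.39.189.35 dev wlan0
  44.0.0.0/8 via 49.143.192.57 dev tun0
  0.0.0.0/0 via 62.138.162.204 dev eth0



Longest prefix match for 206.90.221.87:
  /16 163.78.0.0: no
  /15 9.166.0.0: no
  /17 206.90.128.0: MATCH
  /9 165.0.0.0: no
  /8 44.0.0.0: no
  /0 0.0.0.0: MATCH
Selected: next-hop 153.254.74.119 via eth2 (matched /17)


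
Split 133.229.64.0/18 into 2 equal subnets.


New prefix = 18 + 1 = 19
Each subnet has 8192 addresses
  133.229.64.0/19
  133.229.96.0/19
Subnets: 133.229.64.0/19, 133.229.96.0/19


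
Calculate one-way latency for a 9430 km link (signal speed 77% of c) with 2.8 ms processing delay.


Speed = 0.77 * 3e5 km/s = 231000 km/s
Propagation delay = 9430 / 231000 = 0.0408 s = 40.8225 ms
Processing delay = 2.8 ms
Total one-way latency = 43.6225 ms


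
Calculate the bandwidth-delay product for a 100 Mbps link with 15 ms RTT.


BDP = bandwidth * RTT
= 100 Mbps * 15 ms
= 100 * 1e6 * 15 / 1000 bits
= 1500000 bits
= 187500 bytes
= 183.1055 KB
BDP = 1500000 bits (187500 bytes)


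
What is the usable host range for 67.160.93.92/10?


Network: 67.128.0.0
Broadcast: 67.191.255.255
First usable = network + 1
Last usable = broadcast - 1
Range: 67.128.0.1 to 67.191.255.254


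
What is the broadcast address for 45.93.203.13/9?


Network: 45.0.0.0/9
Host bits = 23
Set all host bits to 1:
Broadcast: 45.127.255.255


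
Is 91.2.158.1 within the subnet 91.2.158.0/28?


Subnet network: 91.2.158.0
Test IP AND mask: 91.2.158.0
Yes, 91.2.158.1 is in 91.2.158.0/28


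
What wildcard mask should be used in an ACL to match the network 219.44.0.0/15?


Subnet mask: 255.254.0.0
Wildcard = 255.255.255.255 - subnet mask
255 - 255 = 0
255 - 254 = 1
255 - 0 = 255
255 - 0 = 255
Wildcard: 0.1.255.255


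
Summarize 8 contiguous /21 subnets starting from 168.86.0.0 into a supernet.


Original prefix: /21
Number of subnets: 8 = 2^3
New prefix = 21 - 3 = 18
Supernet: 168.86.0.0/18


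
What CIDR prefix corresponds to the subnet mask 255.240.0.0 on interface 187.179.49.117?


Binary: 11111111.11110000.00000000.00000000
Count leading 1s
Prefix: /12


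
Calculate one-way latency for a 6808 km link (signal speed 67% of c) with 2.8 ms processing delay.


Speed = 0.67 * 3e5 km/s = 201000 km/s
Propagation delay = 6808 / 201000 = 0.0339 s = 33.8706 ms
Processing delay = 2.8 ms
Total one-way latency = 36.6706 ms


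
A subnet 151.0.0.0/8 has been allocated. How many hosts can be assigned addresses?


Host bits = 32 - 8 = 24
Total addresses = 2^24 = 16777216
Usable = total - 2 (network and broadcast)
Usable hosts: 16777214


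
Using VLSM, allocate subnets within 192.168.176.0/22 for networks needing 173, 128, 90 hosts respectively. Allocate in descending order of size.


173 hosts -> /24 (254 usable): 192.168.176.0/24
128 hosts -> /24 (254 usable): 192.168.177.0/24
90 hosts -> /25 (126 usable): 192.168.178.0/25
Allocation: 192.168.176.0/24 (173 hosts, 254 usable); 192.168.177.0/24 (128 hosts, 254 usable); 192.168.178.0/25 (90 hosts, 126 usable)


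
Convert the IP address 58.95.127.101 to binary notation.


58 = 00111010
95 = 01011111
127 = 01111111
101 = 01100101
Binary: 00111010.01011111.01111111.01100101


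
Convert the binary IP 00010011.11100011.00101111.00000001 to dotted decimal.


00010011 = 19
11100011 = 227
00101111 = 47
00000001 = 1
IP: 19.227.47.1


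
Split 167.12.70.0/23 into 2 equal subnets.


New prefix = 23 + 1 = 24
Each subnet has 256 addresses
  167.12.70.0/24
  167.12.71.0/24
Subnets: 167.12.70.0/24, 167.12.71.0/24


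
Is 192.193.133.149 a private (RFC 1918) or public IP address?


RFC 1918 private ranges:
  10.0.0.0/8 (10.0.0.0 - 10.255.255.255)
  172.16.0.0/12 (172.16.0.0 - 172.31.255.255)
  192.168.0.0/16 (192.168.0.0 - 192.168.255.255)
Public (not in any RFC 1918 range)


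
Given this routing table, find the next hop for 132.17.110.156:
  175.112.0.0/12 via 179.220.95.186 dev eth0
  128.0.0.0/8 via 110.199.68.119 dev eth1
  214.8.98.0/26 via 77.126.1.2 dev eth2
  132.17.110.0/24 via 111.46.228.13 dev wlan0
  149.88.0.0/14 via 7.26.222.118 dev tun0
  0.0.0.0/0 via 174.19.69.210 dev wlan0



Longest prefix match for 132.17.110.156:
  /12 175.112.0.0: no
  /8 128.0.0.0: no
  /26 214.8.98.0: no
  /24 132.17.110.0: MATCH
  /14 149.88.0.0: no
  /0 0.0.0.0: MATCH
Selected: next-hop 111.46.228.13 via wlan0 (matched /24)


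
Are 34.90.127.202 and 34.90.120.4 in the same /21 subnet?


Mask: 255.255.248.0
34.90.127.202 AND mask = 34.90.120.0
34.90.120.4 AND mask = 34.90.120.0
Yes, same subnet (34.90.120.0)


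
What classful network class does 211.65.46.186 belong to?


First octet: 211
Binary: 11010011
110xxxxx -> Class C (192-223)
Class C, default mask 255.255.255.0 (/24)


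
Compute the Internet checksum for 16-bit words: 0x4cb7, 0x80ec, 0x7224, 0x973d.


Sum all words (with carry folding):
+ 0x4cb7 = 0x4cb7
+ 0x80ec = 0xcda3
+ 0x7224 = 0x3fc8
+ 0x973d = 0xd705
One's complement: ~0xd705
Checksum = 0x28fa


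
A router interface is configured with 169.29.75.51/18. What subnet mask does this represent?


/18 means 18 network bits, 14 host bits
Binary: 11111111111111111100000000000000
Mask: 255.255.192.0


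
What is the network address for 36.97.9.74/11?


IP:   00100100.01100001.00001001.01001010
Mask: 11111111.11100000.00000000.00000000
AND operation:
Net:  00100100.01100000.00000000.00000000
Network: 36.96.0.0/11


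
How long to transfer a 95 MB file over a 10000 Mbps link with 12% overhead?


Effective throughput = 10000 * (1 - 12/100) = 8800 Mbps
File size in Mb = 95 * 8 = 760 Mb
Time = 760 / 8800
Time = 0.0864 seconds


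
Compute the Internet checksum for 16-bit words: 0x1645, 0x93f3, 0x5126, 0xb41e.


Sum all words (with carry folding):
+ 0x1645 = 0x1645
+ 0x93f3 = 0xaa38
+ 0x5126 = 0xfb5e
+ 0xb41e = 0xaf7d
One's complement: ~0xaf7d
Checksum = 0x5082


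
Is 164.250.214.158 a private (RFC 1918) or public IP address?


RFC 1918 private ranges:
  10.0.0.0/8 (10.0.0.0 - 10.255.255.255)
  172.16.0.0/12 (172.16.0.0 - 172.31.255.255)
  192.168.0.0/16 (192.168.0.0 - 192.168.255.255)
Public (not in any RFC 1918 range)


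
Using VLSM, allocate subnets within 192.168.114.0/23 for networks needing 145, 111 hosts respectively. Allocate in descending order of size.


145 hosts -> /24 (254 usable): 192.168.114.0/24
111 hosts -> /25 (126 usable): 192.168.115.0/25
Allocation: 192.168.114.0/24 (145 hosts, 254 usable); 192.168.115.0/25 (111 hosts, 126 usable)


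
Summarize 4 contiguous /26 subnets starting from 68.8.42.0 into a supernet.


Original prefix: /26
Number of subnets: 4 = 2^2
New prefix = 26 - 2 = 24
Supernet: 68.8.42.0/24


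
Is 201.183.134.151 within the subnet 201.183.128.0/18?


Subnet network: 201.183.128.0
Test IP AND mask: 201.183.128.0
Yes, 201.183.134.151 is in 201.183.128.0/18


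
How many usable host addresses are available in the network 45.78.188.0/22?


Host bits = 32 - 22 = 10
Total addresses = 2^10 = 1024
Usable = total - 2 (network and broadcast)
Usable hosts: 1022


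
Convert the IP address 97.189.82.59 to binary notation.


97 = 01100001
189 = 10111101
82 = 01010010
59 = 00111011
Binary: 01100001.10111101.01010010.00111011


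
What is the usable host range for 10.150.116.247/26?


Network: 10.150.116.192
Broadcast: 10.150.116.255
First usable = network + 1
Last usable = broadcast - 1
Range: 10.150.116.193 to 10.150.116.254


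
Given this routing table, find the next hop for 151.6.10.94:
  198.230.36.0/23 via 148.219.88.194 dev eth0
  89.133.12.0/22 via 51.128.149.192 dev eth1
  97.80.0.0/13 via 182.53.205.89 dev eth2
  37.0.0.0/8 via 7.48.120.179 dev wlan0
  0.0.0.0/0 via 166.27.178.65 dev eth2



Longest prefix match for 151.6.10.94:
  /23 198.230.36.0: no
  /22 89.133.12.0: no
  /13 97.80.0.0: no
  /8 37.0.0.0: no
  /0 0.0.0.0: MATCH
Selected: next-hop 166.27.178.65 via eth2 (matched /0)


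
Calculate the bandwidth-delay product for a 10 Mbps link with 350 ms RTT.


BDP = bandwidth * RTT
= 10 Mbps * 350 ms
= 10 * 1e6 * 350 / 1000 bits
= 3500000 bits
= 437500 bytes
= 427.2461 KB
BDP = 3500000 bits (437500 bytes)


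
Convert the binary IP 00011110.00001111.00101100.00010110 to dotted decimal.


00011110 = 30
00001111 = 15
00101100 = 44
00010110 = 22
IP: 30.15.44.22


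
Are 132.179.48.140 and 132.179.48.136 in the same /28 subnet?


Mask: 255.255.255.240
132.179.48.140 AND mask = 132.179.48.128
132.179.48.136 AND mask = 132.179.48.128
Yes, same subnet (132.179.48.128)


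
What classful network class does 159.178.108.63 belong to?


First octet: 159
Binary: 10011111
10xxxxxx -> Class B (128-191)
Class B, default mask 255.255.0.0 (/16)


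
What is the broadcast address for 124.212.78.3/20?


Network: 124.212.64.0/20
Host bits = 12
Set all host bits to 1:
Broadcast: 124.212.79.255


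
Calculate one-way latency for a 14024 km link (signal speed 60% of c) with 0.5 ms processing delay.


Speed = 0.6 * 3e5 km/s = 180000 km/s
Propagation delay = 14024 / 180000 = 0.0779 s = 77.9111 ms
Processing delay = 0.5 ms
Total one-way latency = 78.4111 ms


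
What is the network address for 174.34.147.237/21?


IP:   10101110.00100010.10010011.11101101
Mask: 11111111.11111111.11111000.00000000
AND operation:
Net:  10101110.00100010.10010000.00000000
Network: 174.34.144.0/21


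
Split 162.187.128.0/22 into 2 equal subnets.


New prefix = 22 + 1 = 23
Each subnet has 512 addresses
  162.187.128.0/23
  162.187.130.0/23
Subnets: 162.187.128.0/23, 162.187.130.0/23


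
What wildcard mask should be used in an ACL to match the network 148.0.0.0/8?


Subnet mask: 255.0.0.0
Wildcard = 255.255.255.255 - subnet mask
255 - 255 = 0
255 - 0 = 255
255 - 0 = 255
255 - 0 = 255
Wildcard: 0.255.255.255


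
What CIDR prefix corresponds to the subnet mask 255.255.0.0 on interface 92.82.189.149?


Binary: 11111111.11111111.00000000.00000000
Count leading 1s
Prefix: /16


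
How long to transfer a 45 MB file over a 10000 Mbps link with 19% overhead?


Effective throughput = 10000 * (1 - 19/100) = 8100.0 Mbps
File size in Mb = 45 * 8 = 360 Mb
Time = 360 / 8100.0
Time = 0.0444 seconds


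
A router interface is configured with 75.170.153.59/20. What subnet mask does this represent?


/20 means 20 network bits, 12 host bits
Binary: 11111111111111111111000000000000
Mask: 255.255.240.0


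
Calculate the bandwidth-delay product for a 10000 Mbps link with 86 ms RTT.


BDP = bandwidth * RTT
= 10000 Mbps * 86 ms
= 10000 * 1e6 * 86 / 1000 bits
= 860000000 bits
= 107500000 bytes
= 104980.4688 KB
BDP = 860000000 bits (107500000 bytes)


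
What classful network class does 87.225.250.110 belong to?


First octet: 87
Binary: 01010111
0xxxxxxx -> Class A (1-126)
Class A, default mask 255.0.0.0 (/8)


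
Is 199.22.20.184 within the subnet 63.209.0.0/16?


Subnet network: 63.209.0.0
Test IP AND mask: 199.22.0.0
No, 199.22.20.184 is not in 63.209.0.0/16


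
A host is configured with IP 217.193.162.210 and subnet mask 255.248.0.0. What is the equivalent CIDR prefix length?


Binary: 11111111.11111000.00000000.00000000
Count leading 1s
Prefix: /13


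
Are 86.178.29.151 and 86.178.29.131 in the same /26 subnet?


Mask: 255.255.255.192
86.178.29.151 AND mask = 86.178.29.128
86.178.29.131 AND mask = 86.178.29.128
Yes, same subnet (86.178.29.128)


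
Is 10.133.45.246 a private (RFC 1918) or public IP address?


RFC 1918 private ranges:
  10.0.0.0/8 (10.0.0.0 - 10.255.255.255)
  172.16.0.0/12 (172.16.0.0 - 172.31.255.255)
  192.168.0.0/16 (192.168.0.0 - 192.168.255.255)
Private (in 10.0.0.0/8)


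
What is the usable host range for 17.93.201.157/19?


Network: 17.93.192.0
Broadcast: 17.93.223.255
First usable = network + 1
Last usable = broadcast - 1
Range: 17.93.192.1 to 17.93.223.254


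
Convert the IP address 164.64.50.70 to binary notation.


164 = 10100100
64 = 01000000
50 = 00110010
70 = 01000110
Binary: 10100100.01000000.00110010.01000110


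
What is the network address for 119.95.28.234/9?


IP:   01110111.01011111.00011100.11101010
Mask: 11111111.10000000.00000000.00000000
AND operation:
Net:  01110111.00000000.00000000.00000000
Network: 119.0.0.0/9


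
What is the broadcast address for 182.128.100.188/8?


Network: 182.0.0.0/8
Host bits = 24
Set all host bits to 1:
Broadcast: 182.255.255.255


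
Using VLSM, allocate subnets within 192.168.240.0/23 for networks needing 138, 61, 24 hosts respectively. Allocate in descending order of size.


138 hosts -> /24 (254 usable): 192.168.240.0/24
61 hosts -> /26 (62 usable): 192.168.241.0/26
24 hosts -> /27 (30 usable): 192.168.241.64/27
Allocation: 192.168.240.0/24 (138 hosts, 254 usable); 192.168.241.0/26 (61 hosts, 62 usable); 192.168.241.64/27 (24 hosts, 30 usable)


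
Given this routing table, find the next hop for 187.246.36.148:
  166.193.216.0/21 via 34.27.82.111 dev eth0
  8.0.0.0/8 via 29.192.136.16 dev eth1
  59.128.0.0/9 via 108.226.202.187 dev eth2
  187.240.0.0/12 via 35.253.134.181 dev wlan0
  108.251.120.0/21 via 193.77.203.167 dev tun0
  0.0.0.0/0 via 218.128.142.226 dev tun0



Longest prefix match for 187.246.36.148:
  /21 166.193.216.0: no
  /8 8.0.0.0: no
  /9 59.128.0.0: no
  /12 187.240.0.0: MATCH
  /21 108.251.120.0: no
  /0 0.0.0.0: MATCH
Selected: next-hop 35.253.134.181 via wlan0 (matched /12)


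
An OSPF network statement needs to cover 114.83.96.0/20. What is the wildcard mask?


Subnet mask: 255.255.240.0
Wildcard = 255.255.255.255 - subnet mask
255 - 255 = 0
255 - 255 = 0
255 - 240 = 15
255 - 0 = 255
Wildcard: 0.0.15.255


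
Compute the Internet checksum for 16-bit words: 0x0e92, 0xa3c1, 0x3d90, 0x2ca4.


Sum all words (with carry folding):
+ 0x0e92 = 0x0e92
+ 0xa3c1 = 0xb253
+ 0x3d90 = 0xefe3
+ 0x2ca4 = 0x1c88
One's complement: ~0x1c88
Checksum = 0xe377


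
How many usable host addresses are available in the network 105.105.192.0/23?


Host bits = 32 - 23 = 9
Total addresses = 2^9 = 512
Usable = total - 2 (network and broadcast)
Usable hosts: 510


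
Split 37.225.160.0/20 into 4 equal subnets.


New prefix = 20 + 2 = 22
Each subnet has 1024 addresses
  37.225.160.0/22
  37.225.164.0/22
  37.225.168.0/22
  37.225.172.0/22
Subnets: 37.225.160.0/22, 37.225.164.0/22, 37.225.168.0/22, 37.225.172.0/22


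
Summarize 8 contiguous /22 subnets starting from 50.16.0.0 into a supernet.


Original prefix: /22
Number of subnets: 8 = 2^3
New prefix = 22 - 3 = 19
Supernet: 50.16.0.0/19


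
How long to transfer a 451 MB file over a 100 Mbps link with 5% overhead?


Effective throughput = 100 * (1 - 5/100) = 95 Mbps
File size in Mb = 451 * 8 = 3608 Mb
Time = 3608 / 95
Time = 37.9789 seconds


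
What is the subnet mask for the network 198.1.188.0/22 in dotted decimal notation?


/22 means 22 network bits, 10 host bits
Binary: 11111111111111111111110000000000
Mask: 255.255.252.0


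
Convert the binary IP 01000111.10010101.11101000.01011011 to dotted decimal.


01000111 = 71
10010101 = 149
11101000 = 232
01011011 = 91
IP: 71.149.232.91


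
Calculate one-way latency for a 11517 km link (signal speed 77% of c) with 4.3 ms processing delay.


Speed = 0.77 * 3e5 km/s = 231000 km/s
Propagation delay = 11517 / 231000 = 0.0499 s = 49.8571 ms
Processing delay = 4.3 ms
Total one-way latency = 54.1571 ms


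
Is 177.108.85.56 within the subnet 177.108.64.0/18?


Subnet network: 177.108.64.0
Test IP AND mask: 177.108.64.0
Yes, 177.108.85.56 is in 177.108.64.0/18


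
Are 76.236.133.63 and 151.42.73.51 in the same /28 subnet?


Mask: 255.255.255.240
76.236.133.63 AND mask = 76.236.133.48
151.42.73.51 AND mask = 151.42.73.48
No, different subnets (76.236.133.48 vs 151.42.73.48)


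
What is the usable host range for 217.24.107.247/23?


Network: 217.24.106.0
Broadcast: 217.24.107.255
First usable = network + 1
Last usable = broadcast - 1
Range: 217.24.106.1 to 217.24.107.254


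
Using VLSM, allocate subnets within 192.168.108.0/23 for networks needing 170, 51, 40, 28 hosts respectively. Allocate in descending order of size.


170 hosts -> /24 (254 usable): 192.168.108.0/24
51 hosts -> /26 (62 usable): 192.168.109.0/26
40 hosts -> /26 (62 usable): 192.168.109.64/26
28 hosts -> /27 (30 usable): 192.168.109.128/27
Allocation: 192.168.108.0/24 (170 hosts, 254 usable); 192.168.109.0/26 (51 hosts, 62 usable); 192.168.109.64/26 (40 hosts, 62 usable); 192.168.109.128/27 (28 hosts, 30 usable)
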